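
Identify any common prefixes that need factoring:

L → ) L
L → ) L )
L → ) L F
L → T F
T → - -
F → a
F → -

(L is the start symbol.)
Yes, L has productions with common prefix ') L'

Left-factoring is needed when two productions for the same non-terminal
share a common prefix on the right-hand side.

Productions for L:
  L → ) L
  L → ) L )
  L → ) L F
  L → T F
Productions for F:
  F → a
  F → -

Found common prefix ') L' in productions for L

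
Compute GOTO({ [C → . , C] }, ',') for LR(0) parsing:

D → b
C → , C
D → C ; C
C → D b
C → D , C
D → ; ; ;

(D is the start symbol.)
{ [C → , . C], [C → . , C], [C → . D , C], [C → . D b], [D → . ; ; ;], [D → . C ; C], [D → . b] }

GOTO(I, ',') = CLOSURE({ [A → αX.β] : [A → α.Xβ] ∈ I, X = ',' })

Items with dot before ',', with the dot advanced:
  [C → . , C] → [C → , . C]
Closure of the advanced items:
  [C → , . C] has the dot before C: add [C → . , C], [C → . D b], [C → . D , C]
  [C → . D b] has the dot before D: add [D → . b], [D → . C ; C], [D → . ; ; ;]

GOTO = { [C → , . C], [C → . , C], [C → . D , C], [C → . D b], [D → . ; ; ;], [D → . C ; C], [D → . b] }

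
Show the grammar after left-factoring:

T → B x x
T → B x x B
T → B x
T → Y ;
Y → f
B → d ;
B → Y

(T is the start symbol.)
Left-factoring transforms A → αβ₁ | αβ₂ into A → αA' and A' → β₁ | β₂
(α is the longest common prefix among the alternatives). Repeat until
no nonterminal has two alternatives with a common prefix.

Round 1: T has alternatives sharing prefix 'B x'. Introduce T': T → B x T'
  Add: T' → x
  Add: T' → x B
  Add: T' → ε

Round 2: T' has alternatives sharing prefix 'x'. Introduce T'': T' → x T''
  Add: T'' → ε
  Add: T'' → B

No remaining common prefixes — done.

Resulting grammar:
T → B x T'
T' → x T''
T'' → ε
T'' → B
T' → ε
T → Y ;
Y → f
B → d ;
B → Y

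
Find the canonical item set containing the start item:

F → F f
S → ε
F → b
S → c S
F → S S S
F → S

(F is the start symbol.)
{ [F → . F f], [F → . S S S], [F → . S], [F → . b], [F' → . F], [S → . c S], [S → .] }

First, augment the grammar with F' → F
I₀ = CLOSURE({ [F' → . F] }):
  [F' → . F] has the dot before F: add [F → . F f], [F → . b], [F → . S S S], [F → . S]
  [F → . S S S] has the dot before S: add [S → .], [S → . c S]
No further items can be added.

I₀ = { [F → . F f], [F → . S S S], [F → . S], [F → . b], [F' → . F], [S → . c S], [S → .] }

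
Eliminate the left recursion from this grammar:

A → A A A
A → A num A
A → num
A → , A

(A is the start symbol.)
A → num A'
A → , A A'
A' → A A A'
A' → num A A'
A' → ε

A is directly left-recursive. The standard transformation for
  A → A α₁ | ... | A α_m | β₁ | ... | β_n
is
  A  → β₁ A' | ... | β_n A'
  A' → α₁ A' | ... | α_m A' | ε

A → num becomes A → num A'
A → , A becomes A → , A A'
A → A A A becomes A' → A A A'
A → A num A becomes A' → num A A'
Add A' → ε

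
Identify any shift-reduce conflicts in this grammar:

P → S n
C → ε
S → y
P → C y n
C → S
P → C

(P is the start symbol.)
Augment with P' → P and build the canonical LR(0) collection (I0 = CLOSURE({[P' → . P]}), then GOTO on every symbol after a dot until no new states appear). It has 8 states:
  I0: { [C → . S], [C → .], [P → . C y n], [P → . C], [P → . S n], [P' → . P], [S → . y] }  — shift, reduce
  I1: { [P → C . y n], [P → C .] }  — shift, reduce
  I2: { [P' → P .] }  — accept
  I3: { [C → S .], [P → S . n] }  — shift, reduce
  I4: { [S → y .] }  — reduce
  I5: { [P → S n .] }  — reduce
  I6: { [P → C y . n] }  — shift
  I7: { [P → C y n .] }  — reduce

I0 contains reduce item [C → .] and shift item [S → . y] — shift-reduce conflict.
I1 contains reduce item [P → C .] and shift item [P → C . y n] — shift-reduce conflict.
I3 contains reduce item [C → S .] and shift item [P → S . n] — shift-reduce conflict.

Answer: Yes — I0: [C → .] vs [S → . y]; I1: [P → C .] vs [P → C . y n]; I3: [C → S .] vs [P → S . n]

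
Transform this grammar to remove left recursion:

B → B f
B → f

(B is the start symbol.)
B → f B'
B' → f B'
B' → ε

B is directly left-recursive. The standard transformation for
  A → A α₁ | ... | A α_m | β₁ | ... | β_n
is
  A  → β₁ A' | ... | β_n A'
  A' → α₁ A' | ... | α_m A' | ε

B → f becomes B → f B'
B → B f becomes B' → f B'
Add B' → ε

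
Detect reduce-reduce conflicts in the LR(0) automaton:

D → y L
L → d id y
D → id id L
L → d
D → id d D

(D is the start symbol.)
No reduce-reduce conflicts

Augment with D' → D and build the canonical LR(0) collection (I0 = CLOSURE({[D' → . D]}), then GOTO on every symbol after a dot until no new states appear). It has 12 states:
  I0: { [D → . id d D], [D → . id id L], [D → . y L], [D' → . D] }  — shift
  I1: { [D' → D .] }  — accept
  I2: { [D → id . d D], [D → id . id L] }  — shift
  I3: { [D → y . L], [L → . d id y], [L → . d] }  — shift
  I4: { [D → y L .] }  — reduce
  I5: { [L → d . id y], [L → d .] }  — shift, reduce
  I6: { [L → d id . y] }  — shift
  I7: { [L → d id y .] }  — reduce
  I8: { [D → . id d D], [D → . id id L], [D → . y L], [D → id d . D] }  — shift
  I9: { [D → id id . L], [L → . d id y], [L → . d] }  — shift
  I10: { [D → id id L .] }  — reduce
  I11: { [D → id d D .] }  — reduce

No state contains more than one complete item.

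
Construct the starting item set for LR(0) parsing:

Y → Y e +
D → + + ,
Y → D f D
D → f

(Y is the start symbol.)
First, augment the grammar with Y' → Y
I₀ = CLOSURE({ [Y' → . Y] }):
  [Y' → . Y] has the dot before Y: add [Y → . Y e +], [Y → . D f D]
  [Y → . D f D] has the dot before D: add [D → . + + ,], [D → . f]
No further items can be added.

I₀ = { [D → . + + ,], [D → . f], [Y → . D f D], [Y → . Y e +], [Y' → . Y] }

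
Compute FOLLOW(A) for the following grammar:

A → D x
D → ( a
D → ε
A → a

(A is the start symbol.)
{ $ }

To compute FOLLOW(A), find every occurrence of A on a right-hand side N → α A β: add FIRST(β) \ {ε}, and if β is empty or nullable also add FOLLOW(N). Iterate to a fixed point.

A is the start symbol, so $ ∈ FOLLOW(A).
A does not occur on any right-hand side.

Taking the union: FOLLOW(A) = { $ }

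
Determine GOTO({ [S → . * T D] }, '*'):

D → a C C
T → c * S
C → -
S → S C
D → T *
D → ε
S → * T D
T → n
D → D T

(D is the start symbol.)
{ [S → * . T D], [T → . c * S], [T → . n] }

GOTO(I, '*') = CLOSURE({ [A → αX.β] : [A → α.Xβ] ∈ I, X = '*' })

Items with dot before '*', with the dot advanced:
  [S → . * T D] → [S → * . T D]
Closure of the advanced items:
  [S → * . T D] has the dot before T: add [T → . c * S], [T → . n]

GOTO = { [S → * . T D], [T → . c * S], [T → . n] }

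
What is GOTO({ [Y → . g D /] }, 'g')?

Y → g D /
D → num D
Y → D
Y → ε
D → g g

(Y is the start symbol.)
GOTO(I, 'g') = CLOSURE({ [A → αX.β] : [A → α.Xβ] ∈ I, X = 'g' })

Items with dot before 'g', with the dot advanced:
  [Y → . g D /] → [Y → g . D /]
Closure of the advanced items:
  [Y → g . D /] has the dot before D: add [D → . num D], [D → . g g]

GOTO = { [D → . g g], [D → . num D], [Y → g . D /] }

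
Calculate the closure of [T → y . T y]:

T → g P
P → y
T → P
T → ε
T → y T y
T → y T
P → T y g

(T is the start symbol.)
To compute CLOSURE, for each item [A → α.Bβ] where B is a non-terminal, add [B → .γ] for all productions B → γ; repeat for the newly added items until nothing changes.

Start with: [T → y . T y]
  [T → y . T y] has the dot before T: add [T → . g P], [T → . P], [T → .], [T → . y T y], [T → . y T]
  [T → . P] has the dot before P: add [P → . y], [P → . T y g]
No further items can be added.

CLOSURE = { [P → . T y g], [P → . y], [T → . P], [T → . g P], [T → . y T y], [T → . y T], [T → .], [T → y . T y] }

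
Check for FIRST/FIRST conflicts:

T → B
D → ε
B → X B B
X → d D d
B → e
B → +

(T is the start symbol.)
No FIRST/FIRST conflicts.

FIRST sets of the non-terminals at (or reachable through a nullable prefix from) the front of some alternative:
  FIRST(X) = { 'd' }

Productions for B:
  B → X B B: FIRST = { 'd' }
  B → e: FIRST = { 'e' }
  B → +: FIRST = { '+' }
T, D, X have only one production, so no FIRST/FIRST conflict is possible there.

All alternatives of each non-terminal have pairwise disjoint FIRST sets.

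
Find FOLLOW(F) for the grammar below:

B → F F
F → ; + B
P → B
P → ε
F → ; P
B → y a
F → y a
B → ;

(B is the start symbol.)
To compute FOLLOW(F), find every occurrence of F on a right-hand side N → α F β: add FIRST(β) \ {ε}, and if β is empty or nullable also add FOLLOW(N). Iterate to a fixed point.

In B → F F: F is followed by F, add FIRST(F) \ {ε} = { ';', 'y' }
In B → F F: F is at the end, add FOLLOW(B)

The FOLLOW sets referred to above (computed the same way, to a fixed point):
  FOLLOW(B) = { $, ';', 'y' }

Taking the union: FOLLOW(F) = { $, ';', 'y' }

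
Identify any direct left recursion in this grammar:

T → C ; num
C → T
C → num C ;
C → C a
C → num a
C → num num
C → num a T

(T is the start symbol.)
Yes, C is left-recursive

Direct left recursion occurs when N → N α for some non-terminal N (the right-hand side begins with the left-hand side itself).

T → C ; num: starts with C
C → T: starts with T
C → num C ;: starts with num
C → C a: LEFT RECURSIVE (starts with C)
C → num a: starts with num
C → num num: starts with num
C → num a T: starts with num

The grammar has direct left recursion on: C.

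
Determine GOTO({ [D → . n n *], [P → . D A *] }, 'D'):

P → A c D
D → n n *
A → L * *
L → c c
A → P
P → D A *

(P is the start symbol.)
GOTO(I, 'D') = CLOSURE({ [A → αX.β] : [A → α.Xβ] ∈ I, X = 'D' })

Items with dot before 'D', with the dot advanced:
  [P → . D A *] → [P → D . A *]
Closure of the advanced items:
  [P → D . A *] has the dot before A: add [A → . L * *], [A → . P]
  [A → . L * *] has the dot before L: add [L → . c c]
  [A → . P] has the dot before P: add [P → . A c D], [P → . D A *]
  [P → . D A *] has the dot before D: add [D → . n n *]

GOTO = { [A → . L * *], [A → . P], [D → . n n *], [L → . c c], [P → . A c D], [P → . D A *], [P → D . A *] }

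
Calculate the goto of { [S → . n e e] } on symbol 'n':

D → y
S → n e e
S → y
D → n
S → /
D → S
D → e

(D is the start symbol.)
GOTO(I, 'n') = CLOSURE({ [A → αX.β] : [A → α.Xβ] ∈ I, X = 'n' })

Items with dot before 'n', with the dot advanced:
  [S → . n e e] → [S → n . e e]
Closure adds nothing (no advanced item has the dot before a non-terminal).

GOTO = { [S → n . e e] }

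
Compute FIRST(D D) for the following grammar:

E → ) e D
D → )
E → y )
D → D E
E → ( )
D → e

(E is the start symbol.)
{ ')', 'e' }

FIRST sets of the non-terminals involved (from the grammar, by fixed-point iteration):
  FIRST(D) = { ')', 'e' }

To compute FIRST(D D), process the symbols left to right:
Symbol D is a non-terminal. Add FIRST(D) \ {ε} = { ')', 'e' }
D is not nullable (ε ∉ FIRST(D)), so stop here.
FIRST(D D) = { ')', 'e' }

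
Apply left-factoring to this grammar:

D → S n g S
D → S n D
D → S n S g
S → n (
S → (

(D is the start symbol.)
Left-factoring transforms A → αβ₁ | αβ₂ into A → αA' and A' → β₁ | β₂
(α is the longest common prefix among the alternatives). Repeat until
no nonterminal has two alternatives with a common prefix.

Round 1: D has alternatives sharing prefix 'S n'. Introduce D': D → S n D'
  Add: D' → g S
  Add: D' → D
  Add: D' → S g

No remaining common prefixes — done.

Resulting grammar:
D → S n D'
D' → g S
D' → D
D' → S g
S → n (
S → (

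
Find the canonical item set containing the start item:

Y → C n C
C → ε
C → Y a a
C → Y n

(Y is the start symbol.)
First, augment the grammar with Y' → Y
I₀ = CLOSURE({ [Y' → . Y] }):
  [Y' → . Y] has the dot before Y: add [Y → . C n C]
  [Y → . C n C] has the dot before C: add [C → .], [C → . Y a a], [C → . Y n]
No further items can be added.

I₀ = { [C → . Y a a], [C → . Y n], [C → .], [Y → . C n C], [Y' → . Y] }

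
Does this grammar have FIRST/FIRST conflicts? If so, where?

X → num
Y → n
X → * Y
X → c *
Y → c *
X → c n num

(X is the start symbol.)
Yes. X → c '*' / X → c n num on { 'c' }

A FIRST/FIRST conflict occurs when two productions N → α and N → β for the same non-terminal have FIRST(α) ∩ FIRST(β) ≠ ∅ (with ε ∈ FIRST of a nullable right-hand side, so two nullable alternatives also conflict).

Productions for X:
  X → num: FIRST = { 'num' }
  X → * Y: FIRST = { '*' }
  X → c *: FIRST = { 'c' }
  X → c n num: FIRST = { 'c' }
Productions for Y:
  Y → n: FIRST = { 'n' }
  Y → c *: FIRST = { 'c' }

Conflict for X: X → c * and X → c n num
  Overlap: { 'c' }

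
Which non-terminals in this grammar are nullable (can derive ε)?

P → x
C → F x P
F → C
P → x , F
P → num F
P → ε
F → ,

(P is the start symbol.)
A non-terminal is nullable if it can derive ε (the empty string): either it has an ε-production, or it has a production whose right-hand side consists entirely of nullable non-terminals.

ε-productions: P → ε
So P is immediately nullable.
No further non-terminal can be added: every production for the remaining non-terminals contains a terminal or a non-nullable non-terminal.
Nullable = { 'P' }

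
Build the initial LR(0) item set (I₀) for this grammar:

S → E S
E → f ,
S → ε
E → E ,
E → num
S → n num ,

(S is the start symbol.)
First, augment the grammar with S' → S
I₀ = CLOSURE({ [S' → . S] }):
  [S' → . S] has the dot before S: add [S → . E S], [S → .], [S → . n num ,]
  [S → . E S] has the dot before E: add [E → . f ,], [E → . E ,], [E → . num]
No further items can be added.

I₀ = { [E → . E ,], [E → . f ,], [E → . num], [S → . E S], [S → . n num ,], [S → .], [S' → . S] }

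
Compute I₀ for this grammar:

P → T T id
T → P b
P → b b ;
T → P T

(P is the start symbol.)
First, augment the grammar with P' → P
I₀ = CLOSURE({ [P' → . P] }):
  [P' → . P] has the dot before P: add [P → . T T id], [P → . b b ;]
  [P → . T T id] has the dot before T: add [T → . P b], [T → . P T]
No further items can be added.

I₀ = { [P → . T T id], [P → . b b ;], [P' → . P], [T → . P T], [T → . P b] }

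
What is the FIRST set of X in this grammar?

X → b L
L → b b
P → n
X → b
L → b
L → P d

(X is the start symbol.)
{ 'b' }

From X → b L:
  - b is a terminal: add 'b' and stop
From X → b:
  - b is a terminal: add 'b' and stop

Collecting: FIRST(X) = { 'b' }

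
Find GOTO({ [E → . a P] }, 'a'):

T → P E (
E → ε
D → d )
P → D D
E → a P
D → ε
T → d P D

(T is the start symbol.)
GOTO(I, 'a') = CLOSURE({ [A → αX.β] : [A → α.Xβ] ∈ I, X = 'a' })

Items with dot before 'a', with the dot advanced:
  [E → . a P] → [E → a . P]
Closure of the advanced items:
  [E → a . P] has the dot before P: add [P → . D D]
  [P → . D D] has the dot before D: add [D → . d )], [D → .]

GOTO = { [D → . d )], [D → .], [E → a . P], [P → . D D] }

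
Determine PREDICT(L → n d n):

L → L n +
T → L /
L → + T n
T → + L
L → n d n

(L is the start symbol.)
{ 'n' }

PREDICT(L → n d n) = (FIRST(RHS) \ {ε}) ∪ (FOLLOW(L) if ε ∈ FIRST(RHS), i.e. RHS ⇒* ε)
FIRST(n d n) = { 'n' }
ε ∉ FIRST(n d n), so FOLLOW(L) is not added.
PREDICT(L → n d n) = { 'n' }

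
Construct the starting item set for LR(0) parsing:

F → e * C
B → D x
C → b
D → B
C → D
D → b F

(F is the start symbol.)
{ [F → . e * C], [F' → . F] }

First, augment the grammar with F' → F
I₀ = CLOSURE({ [F' → . F] }):
  [F' → . F] has the dot before F: add [F → . e * C]
No further items can be added.

I₀ = { [F → . e * C], [F' → . F] }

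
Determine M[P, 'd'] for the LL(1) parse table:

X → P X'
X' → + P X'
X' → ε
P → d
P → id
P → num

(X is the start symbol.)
P → d

To find M[P, 'd'], we find productions for P where 'd' is in the predict set (PREDICT(N → α) = (FIRST(α) \ {ε}) ∪ (FOLLOW(N) if α ⇒* ε)).

P → d: PREDICT = { 'd' }
  'd' is in predict set, so this production goes in M[P, 'd']
P → id: PREDICT = { 'id' }
P → num: PREDICT = { 'num' }

M[P, 'd'] = P → d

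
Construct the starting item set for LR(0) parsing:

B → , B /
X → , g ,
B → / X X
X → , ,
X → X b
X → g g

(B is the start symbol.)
{ [B → . , B /], [B → . / X X], [B' → . B] }

First, augment the grammar with B' → B
I₀ = CLOSURE({ [B' → . B] }):
  [B' → . B] has the dot before B: add [B → . , B /], [B → . / X X]
No further items can be added.

I₀ = { [B → . , B /], [B → . / X X], [B' → . B] }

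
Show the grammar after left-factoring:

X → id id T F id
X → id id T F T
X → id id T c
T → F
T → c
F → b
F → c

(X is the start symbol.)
Left-factoring transforms A → αβ₁ | αβ₂ into A → αA' and A' → β₁ | β₂
(α is the longest common prefix among the alternatives). Repeat until
no nonterminal has two alternatives with a common prefix.

Round 1: X has alternatives sharing prefix 'id id T'. Introduce X': X → id id T X'
  Add: X' → F id
  Add: X' → F T
  Add: X' → c

Round 2: X' has alternatives sharing prefix 'F'. Introduce X'': X' → F X''
  Add: X'' → id
  Add: X'' → T

No remaining common prefixes — done.

Resulting grammar:
X → id id T X'
X' → F X''
X'' → id
X'' → T
X' → c
T → F
T → c
F → b
F → c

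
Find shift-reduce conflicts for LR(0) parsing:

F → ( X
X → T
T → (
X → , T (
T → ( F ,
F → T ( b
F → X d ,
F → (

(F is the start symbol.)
Yes — I1: [F → ( .] vs [F → . (]; I4: [X → T .] vs [F → T . ( b]; I10: [T → ( .] vs [F → . (]; I15: [F → ( X .] vs [F → X . d ,]

A shift-reduce conflict occurs when an LR(0) state has both:
  - a complete (reduce) item [A → α .] (dot at the end), and
  - a shift item [B → β . c γ] (dot before a terminal).

Augment with F' → F and build the canonical LR(0) collection (I0 = CLOSURE({[F' → . F]}), then GOTO on every symbol after a dot until no new states appear). It has 16 states:
  I0: { [F → . ( X], [F → . (], [F → . T ( b], [F → . X d ,], [F' → . F], [T → . ( F ,], [T → . (], [X → . , T (], [X → . T] }  — shift
  I1: { [F → ( . X], [F → ( .], [F → . ( X], [F → . (], [F → . T ( b], [F → . X d ,], [T → ( . F ,], [T → ( .], [T → . ( F ,], [T → . (], [X → . , T (], [X → . T] }  — shift, 2 reduces
  I2: { [T → . ( F ,], [T → . (], [X → , . T (] }  — shift
  I3: { [F' → F .] }  — accept
  I4: { [F → T . ( b], [X → T .] }  — shift, reduce
  I5: { [F → X . d ,] }  — shift
  I6: { [F → X d . ,] }  — shift
  I7: { [F → X d , .] }  — reduce
  I8: { [F → T ( . b] }  — shift
  I9: { [F → T ( b .] }  — reduce
  I10: { [F → . ( X], [F → . (], [F → . T ( b], [F → . X d ,], [T → ( . F ,], [T → ( .], [T → . ( F ,], [T → . (], [X → . , T (], [X → . T] }  — shift, reduce
  I11: { [X → , T . (] }  — shift
  I12: { [X → , T ( .] }  — reduce
  I13: { [T → ( F . ,] }  — shift
  I14: { [T → ( F , .] }  — reduce
  I15: { [F → ( X .], [F → X . d ,] }  — shift, reduce

I1 contains reduce items [F → ( .], [T → ( .] and shift items [F → . (], [F → . ( X], [T → . (], [T → . ( F ,], [X → . , T (] — shift-reduce conflict.
I4 contains reduce item [X → T .] and shift item [F → T . ( b] — shift-reduce conflict.
I10 contains reduce item [T → ( .] and shift items [F → . (], [F → . ( X], [T → . (], [T → . ( F ,], [X → . , T (] — shift-reduce conflict.
I15 contains reduce item [F → ( X .] and shift item [F → X . d ,] — shift-reduce conflict.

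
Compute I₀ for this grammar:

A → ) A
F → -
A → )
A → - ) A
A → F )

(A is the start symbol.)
First, augment the grammar with A' → A
I₀ = CLOSURE({ [A' → . A] }):
  [A' → . A] has the dot before A: add [A → . ) A], [A → . )], [A → . - ) A], [A → . F )]
  [A → . F )] has the dot before F: add [F → . -]
No further items can be added.

I₀ = { [A → . ) A], [A → . )], [A → . - ) A], [A → . F )], [A' → . A], [F → . -] }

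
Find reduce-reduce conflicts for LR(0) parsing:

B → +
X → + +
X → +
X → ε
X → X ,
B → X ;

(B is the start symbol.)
Yes — I1: [B → + .] vs [X → + .]

A reduce-reduce conflict occurs when an LR(0) state has two complete items [A → α .] and [B → β .] — both call for a reduction, and with no lookahead the parser cannot choose between them.

Augment with B' → B and build the canonical LR(0) collection (I0 = CLOSURE({[B' → . B]}), then GOTO on every symbol after a dot until no new states appear). It has 7 states:
  I0: { [B → . +], [B → . X ;], [B' → . B], [X → . + +], [X → . +], [X → . X ,], [X → .] }  — shift, reduce
  I1: { [B → + .], [X → + . +], [X → + .] }  — shift, 2 reduces
  I2: { [B' → B .] }  — accept
  I3: { [B → X . ;], [X → X . ,] }  — shift
  I4: { [X → X , .] }  — reduce
  I5: { [B → X ; .] }  — reduce
  I6: { [X → + + .] }  — reduce

I1 contains complete items [B → + .], [X → + .] — reduce-reduce conflict.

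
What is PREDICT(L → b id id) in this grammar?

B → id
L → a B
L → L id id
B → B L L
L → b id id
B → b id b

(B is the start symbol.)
{ 'b' }

PREDICT(L → b id id) = (FIRST(RHS) \ {ε}) ∪ (FOLLOW(L) if ε ∈ FIRST(RHS), i.e. RHS ⇒* ε)
FIRST(b id id) = { 'b' }
ε ∉ FIRST(b id id), so FOLLOW(L) is not added.
PREDICT(L → b id id) = { 'b' }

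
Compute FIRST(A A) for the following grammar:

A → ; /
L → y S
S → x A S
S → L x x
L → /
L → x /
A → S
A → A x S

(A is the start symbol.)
{ '/', ';', 'x', 'y' }

FIRST sets of the non-terminals involved (from the grammar, by fixed-point iteration):
  FIRST(A) = { '/', ';', 'x', 'y' }

To compute FIRST(A A), process the symbols left to right:
Symbol A is a non-terminal. Add FIRST(A) \ {ε} = { '/', ';', 'x', 'y' }
A is not nullable (ε ∉ FIRST(A)), so stop here.
FIRST(A A) = { '/', ';', 'x', 'y' }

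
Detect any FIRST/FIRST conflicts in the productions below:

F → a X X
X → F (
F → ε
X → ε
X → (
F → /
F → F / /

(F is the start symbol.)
FIRST sets of the non-terminals at (or reachable through a nullable prefix from) the front of some alternative:
  FIRST(F) = { '/', 'a', ε }

Productions for F:
  F → a X X: FIRST = { 'a' }
  F → ε: FIRST = { ε }
  F → /: FIRST = { '/' }
  F → F / /: FIRST = { '/', 'a' }
Productions for X:
  X → F (: FIRST = { '(', '/', 'a' }
  X → ε: FIRST = { ε }
  X → (: FIRST = { '(' }

Conflict for F: F → a X X and F → F / /
  Overlap: { 'a' }
Conflict for F: F → / and F → F / /
  Overlap: { '/' }
Conflict for X: X → F ( and X → (
  Overlap: { '(' }

Answer: Yes. F → a X X / F → F '/' '/' on { 'a' }; F → '/' / F → F '/' '/' on { '/' }; X → F '(' / X → '(' on { '(' }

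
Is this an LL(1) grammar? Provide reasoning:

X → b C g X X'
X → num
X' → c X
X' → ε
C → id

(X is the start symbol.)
Relevant sets:
  FOLLOW(X') = { $, 'c' }

For X:
  PREDICT(X → b C g X X') = { 'b' }
  PREDICT(X → num) = { 'num' }
For X':
  PREDICT(X' → c X) = { 'c' }
  PREDICT(X' → ε) = { $, 'c' }
C has a single production, so nothing to check there.

Conflict found: Predict set conflict for X': { 'c' }
The grammar is NOT LL(1).

Answer: No. Predict set conflict for X': { 'c' }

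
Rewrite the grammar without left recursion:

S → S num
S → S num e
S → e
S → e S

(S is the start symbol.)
S → e S'
S → e S S'
S' → num S'
S' → num e S'
S' → ε

S is directly left-recursive. The standard transformation for
  A → A α₁ | ... | A α_m | β₁ | ... | β_n
is
  A  → β₁ A' | ... | β_n A'
  A' → α₁ A' | ... | α_m A' | ε

S → e becomes S → e S'
S → e S becomes S → e S S'
S → S num becomes S' → num S'
S → S num e becomes S' → num e S'
Add S' → ε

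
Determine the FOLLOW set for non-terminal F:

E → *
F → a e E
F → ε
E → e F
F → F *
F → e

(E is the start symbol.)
To compute FOLLOW(F), find every occurrence of F on a right-hand side N → α F β: add FIRST(β) \ {ε}, and if β is empty or nullable also add FOLLOW(N). Iterate to a fixed point.

In E → e F: F is at the end, add FOLLOW(E)
In F → F *: F is followed by '*', add FIRST('*') \ {ε} = { '*' }

The FOLLOW sets referred to above (computed the same way, to a fixed point):
  FOLLOW(E) = { $, '*' }

Taking the union: FOLLOW(F) = { $, '*' }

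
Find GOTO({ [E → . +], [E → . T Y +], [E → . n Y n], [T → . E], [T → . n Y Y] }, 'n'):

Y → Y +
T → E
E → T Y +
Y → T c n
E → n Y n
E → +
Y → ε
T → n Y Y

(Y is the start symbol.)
{ [E → . +], [E → . T Y +], [E → . n Y n], [E → n . Y n], [T → . E], [T → . n Y Y], [T → n . Y Y], [Y → . T c n], [Y → . Y +], [Y → .] }

GOTO(I, 'n') = CLOSURE({ [A → αX.β] : [A → α.Xβ] ∈ I, X = 'n' })

Items with dot before 'n', with the dot advanced:
  [E → . n Y n] → [E → n . Y n]
  [T → . n Y Y] → [T → n . Y Y]
Closure of the advanced items:
  [E → n . Y n] has the dot before Y: add [Y → . Y +], [Y → . T c n], [Y → .]
  [Y → . T c n] has the dot before T: add [T → . E], [T → . n Y Y]
  [T → . E] has the dot before E: add [E → . T Y +], [E → . n Y n], [E → . +]

GOTO = { [E → . +], [E → . T Y +], [E → . n Y n], [E → n . Y n], [T → . E], [T → . n Y Y], [T → n . Y Y], [Y → . T c n], [Y → . Y +], [Y → .] }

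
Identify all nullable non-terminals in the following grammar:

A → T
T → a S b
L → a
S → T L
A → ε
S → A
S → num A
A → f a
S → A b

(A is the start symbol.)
A non-terminal is nullable if it can derive ε (the empty string): either it has an ε-production, or it has a production whose right-hand side consists entirely of nullable non-terminals.

ε-productions: A → ε
So A is immediately nullable.
S → A: every symbol on the right is nullable, so S is nullable too.
No further non-terminal can be added: every production for the remaining non-terminals contains a terminal or a non-nullable non-terminal.
Nullable = { 'A', 'S' }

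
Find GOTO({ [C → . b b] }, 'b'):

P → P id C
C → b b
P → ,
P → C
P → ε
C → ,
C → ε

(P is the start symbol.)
{ [C → b . b] }

GOTO(I, 'b') = CLOSURE({ [A → αX.β] : [A → α.Xβ] ∈ I, X = 'b' })

Items with dot before 'b', with the dot advanced:
  [C → . b b] → [C → b . b]
Closure adds nothing (no advanced item has the dot before a non-terminal).

GOTO = { [C → b . b] }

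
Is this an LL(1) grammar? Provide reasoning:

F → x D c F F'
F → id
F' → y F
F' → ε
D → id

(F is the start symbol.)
No. Predict set conflict for F': { 'y' }

Relevant sets:
  FOLLOW(F') = { $, 'y' }

For F:
  PREDICT(F → x D c F F') = { 'x' }
  PREDICT(F → id) = { 'id' }
For F':
  PREDICT(F' → y F) = { 'y' }
  PREDICT(F' → ε) = { $, 'y' }
D has a single production, so nothing to check there.

Conflict found: Predict set conflict for F': { 'y' }
The grammar is NOT LL(1).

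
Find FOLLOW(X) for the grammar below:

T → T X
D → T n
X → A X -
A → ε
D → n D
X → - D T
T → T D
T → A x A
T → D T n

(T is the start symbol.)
In T → T X: X is at the end, add FOLLOW(T)
In X → A X -: X is followed by '-', add FIRST('-') \ {ε} = { '-' }

The FOLLOW sets referred to above (computed the same way, to a fixed point):
  FOLLOW(T) = { $, '-', 'n', 'x' }

Taking the union: FOLLOW(X) = { $, '-', 'n', 'x' }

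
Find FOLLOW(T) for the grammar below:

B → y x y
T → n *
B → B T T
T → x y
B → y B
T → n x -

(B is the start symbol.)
{ $, 'n', 'x' }

In B → B T T: T is followed by T, add FIRST(T) \ {ε} = { 'n', 'x' }
In B → B T T: T is at the end, add FOLLOW(B)

The FOLLOW sets referred to above (computed the same way, to a fixed point):
  FOLLOW(B) = { $, 'n', 'x' }

Taking the union: FOLLOW(T) = { $, 'n', 'x' }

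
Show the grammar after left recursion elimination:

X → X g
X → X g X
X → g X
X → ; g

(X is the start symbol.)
X is directly left-recursive. The standard transformation for
  A → A α₁ | ... | A α_m | β₁ | ... | β_n
is
  A  → β₁ A' | ... | β_n A'
  A' → α₁ A' | ... | α_m A' | ε

X → g X becomes X → g X X'
X → ; g becomes X → ; g X'
X → X g becomes X' → g X'
X → X g X becomes X' → g X X'
Add X' → ε

Resulting grammar:
X → g X X'
X → ; g X'
X' → g X'
X' → g X X'
X' → ε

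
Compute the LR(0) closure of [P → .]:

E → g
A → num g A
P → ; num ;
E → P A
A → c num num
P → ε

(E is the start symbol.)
Start with: [P → .]
The dot is at the end, so nothing is added.

CLOSURE = { [P → .] }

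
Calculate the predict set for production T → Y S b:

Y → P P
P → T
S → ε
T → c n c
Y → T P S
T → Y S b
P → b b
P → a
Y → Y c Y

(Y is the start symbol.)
{ 'a', 'b', 'c' }

PREDICT(T → Y S b) = (FIRST(RHS) \ {ε}) ∪ (FOLLOW(T) if ε ∈ FIRST(RHS), i.e. RHS ⇒* ε)
FIRST(Y) = { 'a', 'b', 'c' }
FIRST(Y S b) = { 'a', 'b', 'c' }
ε ∉ FIRST(Y S b), so FOLLOW(T) is not added.
PREDICT(T → Y S b) = { 'a', 'b', 'c' }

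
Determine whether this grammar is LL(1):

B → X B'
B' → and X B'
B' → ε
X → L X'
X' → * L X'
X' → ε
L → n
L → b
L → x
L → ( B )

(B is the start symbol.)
A grammar is LL(1) if for each non-terminal N with multiple productions, the predict sets of those productions are pairwise disjoint, where PREDICT(N → α) = (FIRST(α) \ {ε}) ∪ (FOLLOW(N) if α ⇒* ε).

Relevant sets:
  FOLLOW(B') = { $, ')' }
  FOLLOW(X') = { $, ')', 'and' }

For B':
  PREDICT(B' → and X B') = { 'and' }
  PREDICT(B' → ε) = { $, ')' }
For X':
  PREDICT(X' → '*' L X') = { '*' }
  PREDICT(X' → ε) = { $, ')', 'and' }
For L:
  PREDICT(L → n) = { 'n' }
  PREDICT(L → b) = { 'b' }
  PREDICT(L → x) = { 'x' }
  PREDICT(L → '(' B ')') = { '(' }
B, X have a single production, so nothing to check there.

All predict sets are disjoint. The grammar IS LL(1).

Answer: Yes, the grammar is LL(1).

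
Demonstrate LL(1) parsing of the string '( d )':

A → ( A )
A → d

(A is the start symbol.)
Stack is shown with the top on the left.

Stack    Input    Action
------------------------
A $      ( d ) $  output A → ( A )
( A ) $  ( d ) $  match '('
A ) $    d ) $    output A → d
d ) $    d ) $    match 'd'
) $      ) $      match ')'
$        $        accept

The string is accepted.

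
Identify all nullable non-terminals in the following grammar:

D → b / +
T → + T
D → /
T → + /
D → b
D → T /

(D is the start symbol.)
None

There are no ε-productions, so no non-terminal can derive ε.
No non-terminals are nullable.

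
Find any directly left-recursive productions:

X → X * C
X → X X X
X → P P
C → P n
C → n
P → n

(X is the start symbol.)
Direct left recursion occurs when N → N α for some non-terminal N (the right-hand side begins with the left-hand side itself).

X → X * C: LEFT RECURSIVE (starts with X)
X → X X X: LEFT RECURSIVE (starts with X)
X → P P: starts with P
C → P n: starts with P
C → n: starts with n
P → n: starts with n

The grammar has direct left recursion on: X.

Answer: Yes, X is left-recursive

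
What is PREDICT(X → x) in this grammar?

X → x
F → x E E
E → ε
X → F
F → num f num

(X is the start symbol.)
PREDICT(X → x) = (FIRST(RHS) \ {ε}) ∪ (FOLLOW(X) if ε ∈ FIRST(RHS), i.e. RHS ⇒* ε)
FIRST(x) = { 'x' }
ε ∉ FIRST(x), so FOLLOW(X) is not added.
PREDICT(X → x) = { 'x' }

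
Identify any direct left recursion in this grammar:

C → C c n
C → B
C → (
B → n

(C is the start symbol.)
C → C c n: LEFT RECURSIVE (starts with C)
C → B: starts with B
C → (: starts with '('
B → n: starts with n

The grammar has direct left recursion on: C.

Answer: Yes, C is left-recursive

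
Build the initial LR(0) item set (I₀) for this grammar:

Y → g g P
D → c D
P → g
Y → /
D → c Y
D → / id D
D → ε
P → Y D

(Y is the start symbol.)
First, augment the grammar with Y' → Y
I₀ = CLOSURE({ [Y' → . Y] }):
  [Y' → . Y] has the dot before Y: add [Y → . g g P], [Y → . /]
No further items can be added.

I₀ = { [Y → . /], [Y → . g g P], [Y' → . Y] }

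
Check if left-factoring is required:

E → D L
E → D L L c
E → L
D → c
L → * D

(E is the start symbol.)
Left-factoring is needed when two productions for the same non-terminal
share a common prefix on the right-hand side.

Productions for E:
  E → D L
  E → D L L c
  E → L

Found common prefix 'D L' in productions for E

Answer: Yes, E has productions with common prefix 'D L'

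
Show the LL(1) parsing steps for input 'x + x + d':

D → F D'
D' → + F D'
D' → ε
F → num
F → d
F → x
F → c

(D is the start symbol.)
Stack is shown with the top on the left.

Stack     Input        Action
-----------------------------
D $       x + x + d $  output D → F D'
F D' $    x + x + d $  output F → x
x D' $    x + x + d $  match 'x'
D' $      + x + d $    output D' → + F D'
+ F D' $  + x + d $    match '+'
F D' $    x + d $      output F → x
x D' $    x + d $      match 'x'
D' $      + d $        output D' → + F D'
+ F D' $  + d $        match '+'
F D' $    d $          output F → d
d D' $    d $          match 'd'
D' $      $            output D' → ε
$         $            accept

The string is accepted.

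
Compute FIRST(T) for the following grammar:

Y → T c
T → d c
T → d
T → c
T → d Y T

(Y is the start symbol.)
To compute FIRST(T), examine every production with T on the left-hand side, reading each right-hand side left to right until a non-nullable symbol is reached.

From T → d c:
  - d is a terminal: add 'd' and stop
From T → d:
  - d is a terminal: add 'd' and stop
From T → c:
  - c is a terminal: add 'c' and stop
From T → d Y T:
  - d is a terminal: add 'd' and stop

Collecting: FIRST(T) = { 'c', 'd' }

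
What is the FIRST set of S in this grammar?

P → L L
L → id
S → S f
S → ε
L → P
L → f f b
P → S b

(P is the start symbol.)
{ 'f', ε }

From S → S f:
  - S is the symbol being defined: contributes nothing new
    S is nullable, so continue to the next symbol
  - f is a terminal: add 'f' and stop
From S → ε:
  - ε-production, so ε ∈ FIRST(S)

Collecting: FIRST(S) = { 'f', ε }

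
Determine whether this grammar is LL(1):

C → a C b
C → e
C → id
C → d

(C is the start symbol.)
A grammar is LL(1) if for each non-terminal N with multiple productions, the predict sets of those productions are pairwise disjoint, where PREDICT(N → α) = (FIRST(α) \ {ε}) ∪ (FOLLOW(N) if α ⇒* ε).

For C:
  PREDICT(C → a C b) = { 'a' }
  PREDICT(C → e) = { 'e' }
  PREDICT(C → id) = { 'id' }
  PREDICT(C → d) = { 'd' }

All predict sets are disjoint. The grammar IS LL(1).

Answer: Yes, the grammar is LL(1).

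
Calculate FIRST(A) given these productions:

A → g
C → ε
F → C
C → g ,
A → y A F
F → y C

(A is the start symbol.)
To compute FIRST(A), examine every production with A on the left-hand side, reading each right-hand side left to right until a non-nullable symbol is reached.

From A → g:
  - g is a terminal: add 'g' and stop
From A → y A F:
  - y is a terminal: add 'y' and stop

Collecting: FIRST(A) = { 'g', 'y' }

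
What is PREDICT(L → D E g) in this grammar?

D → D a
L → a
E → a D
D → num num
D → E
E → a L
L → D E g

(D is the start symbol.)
{ 'a', 'num' }

PREDICT(L → D E g) = (FIRST(RHS) \ {ε}) ∪ (FOLLOW(L) if ε ∈ FIRST(RHS), i.e. RHS ⇒* ε)
FIRST(D) = { 'a', 'num' }
FIRST(D E g) = { 'a', 'num' }
ε ∉ FIRST(D E g), so FOLLOW(L) is not added.
PREDICT(L → D E g) = { 'a', 'num' }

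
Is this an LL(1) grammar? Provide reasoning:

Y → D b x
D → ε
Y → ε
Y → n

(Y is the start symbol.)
A grammar is LL(1) if for each non-terminal N with multiple productions, the predict sets of those productions are pairwise disjoint, where PREDICT(N → α) = (FIRST(α) \ {ε}) ∪ (FOLLOW(N) if α ⇒* ε).

Relevant sets:
  FIRST(D) = { ε }
  FOLLOW(Y) = { $ }

For Y:
  PREDICT(Y → D b x) = { 'b' }
  PREDICT(Y → ε) = { $ }
  PREDICT(Y → n) = { 'n' }
D has a single production, so nothing to check there.

All predict sets are disjoint. The grammar IS LL(1).

Answer: Yes, the grammar is LL(1).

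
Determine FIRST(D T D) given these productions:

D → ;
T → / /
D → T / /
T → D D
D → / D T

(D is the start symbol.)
FIRST sets of the non-terminals involved (from the grammar, by fixed-point iteration):
  FIRST(D) = { '/', ';' }

To compute FIRST(D T D), process the symbols left to right:
Symbol D is a non-terminal. Add FIRST(D) \ {ε} = { '/', ';' }
D is not nullable (ε ∉ FIRST(D)), so stop here.
FIRST(D T D) = { '/', ';' }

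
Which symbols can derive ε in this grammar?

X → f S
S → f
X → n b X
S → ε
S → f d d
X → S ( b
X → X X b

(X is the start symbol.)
{ 'S' }

A non-terminal is nullable if it can derive ε (the empty string): either it has an ε-production, or it has a production whose right-hand side consists entirely of nullable non-terminals.

ε-productions: S → ε
So S is immediately nullable.
No further non-terminal can be added: every production for the remaining non-terminals contains a terminal or a non-nullable non-terminal.
Nullable = { 'S' }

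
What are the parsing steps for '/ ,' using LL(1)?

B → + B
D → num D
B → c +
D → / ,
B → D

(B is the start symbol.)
Stack is shown with the top on the left.

Stack  Input  Action
--------------------
B $    / , $  output B → D
D $    / , $  output D → / ,
/ , $  / , $  match '/'
, $    , $    match ','
$      $      accept

The string is accepted.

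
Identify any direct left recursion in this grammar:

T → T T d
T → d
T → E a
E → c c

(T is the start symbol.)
Yes, T is left-recursive

Direct left recursion occurs when N → N α for some non-terminal N (the right-hand side begins with the left-hand side itself).

T → T T d: LEFT RECURSIVE (starts with T)
T → d: starts with d
T → E a: starts with E
E → c c: starts with c

The grammar has direct left recursion on: T.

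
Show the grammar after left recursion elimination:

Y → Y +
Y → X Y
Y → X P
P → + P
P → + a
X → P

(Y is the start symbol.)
Y → X Y Y'
Y → X P Y'
Y' → + Y'
Y' → ε
P → + P
P → + a
X → P

Y is directly left-recursive. The standard transformation for
  A → A α₁ | ... | A α_m | β₁ | ... | β_n
is
  A  → β₁ A' | ... | β_n A'
  A' → α₁ A' | ... | α_m A' | ε

Y → X Y becomes Y → X Y Y'
Y → X P becomes Y → X P Y'
Y → Y + becomes Y' → + Y'
Add Y' → ε

Productions for other non-terminals are unchanged:
  P → + P
  P → + a
  X → P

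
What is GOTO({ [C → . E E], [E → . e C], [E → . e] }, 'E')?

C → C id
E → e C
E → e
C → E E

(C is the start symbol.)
{ [C → E . E], [E → . e C], [E → . e] }

GOTO(I, 'E') = CLOSURE({ [A → αX.β] : [A → α.Xβ] ∈ I, X = 'E' })

Items with dot before 'E', with the dot advanced:
  [C → . E E] → [C → E . E]
Closure of the advanced items:
  [C → E . E] has the dot before E: add [E → . e C], [E → . e]

GOTO = { [C → E . E], [E → . e C], [E → . e] }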